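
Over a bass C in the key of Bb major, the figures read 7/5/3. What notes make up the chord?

A third above C in this key is Eb.
A fifth above C in this key is G.
A seventh above C in this key is Bb.
Together with the bass C, this spells C minor seventh in root position.

C, Eb, G, Bb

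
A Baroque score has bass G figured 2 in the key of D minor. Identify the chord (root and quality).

A minor seventh

The figures 2 indicate a seventh chord in third inversion.
In third inversion the root lies a second above the bass: a second above G in D minor is A.
The chord tones are G, A, C, E, giving A minor seventh.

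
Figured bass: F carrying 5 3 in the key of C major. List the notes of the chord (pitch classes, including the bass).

A third above F in this key is A.
A fifth above F in this key is C.
Together with the bass F, this spells F major in root position.

F, A, C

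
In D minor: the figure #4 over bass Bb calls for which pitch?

Counting 3 letter steps above Bb lands on E; in D minor, that letter is E.
The #4 figure raises it a semitone, giving E#.

E#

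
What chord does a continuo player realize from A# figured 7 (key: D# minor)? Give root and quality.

A# minor seventh

The figures 7 indicate a seventh chord in root position.
In root position the bass is the root, so the root is A#.
The chord tones are A#, C#, E#, G#, giving A# minor seventh.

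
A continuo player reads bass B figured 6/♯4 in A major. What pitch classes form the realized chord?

B, E#, G#

A fourth above B in this key is E, raised to E# by the sharp.
A sixth above B in this key is G#.
Together with the bass B, this spells E# diminished in second inversion.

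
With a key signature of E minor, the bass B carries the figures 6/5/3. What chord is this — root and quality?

The figures 6/5/3 indicate a seventh chord in first inversion.
In first inversion the root lies a sixth above the bass: a sixth above B in E minor is G.
The chord tones are B, D, F#, G, giving G major seventh.

G major seventh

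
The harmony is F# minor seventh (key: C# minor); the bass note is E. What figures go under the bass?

4/2

E is the seventh of F# minor seventh, so the chord is in third inversion.
A seventh chord in third inversion is figured 6/4/2, conventionally abbreviated 4/2.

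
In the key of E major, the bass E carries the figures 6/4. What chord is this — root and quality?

A major

The figures 6/4 indicate a triad in second inversion.
In second inversion the root lies a fourth above the bass: a fourth above E in E major is A.
The chord tones are E, A, C#, giving A major.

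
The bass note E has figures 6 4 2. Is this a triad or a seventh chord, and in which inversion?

Intervals of 6/4/2 above the bass form a seventh chord; the bass is the seventh, so this is third inversion.

seventh chord, third inversion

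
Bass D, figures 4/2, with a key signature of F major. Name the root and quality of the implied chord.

E half-diminished seventh

The figures 4/2 indicate a seventh chord in third inversion.
In third inversion the root lies a second above the bass: a second above D in F major is E.
The chord tones are D, E, G, Bb, giving E half-diminished seventh.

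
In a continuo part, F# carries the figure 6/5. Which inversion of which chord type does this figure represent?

6/5 is shorthand for 6/5/3.
Intervals of 6/5/3 above the bass form a seventh chord; the bass is the third, so this is first inversion.

seventh chord, first inversion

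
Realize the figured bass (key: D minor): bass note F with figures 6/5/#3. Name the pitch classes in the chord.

F, A#, C, D

A third above F in this key is A, raised to A# by the sharp.
A fifth above F in this key is C.
A sixth above F in this key is D.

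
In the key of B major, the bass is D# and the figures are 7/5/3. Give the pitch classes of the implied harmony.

D#, F#, A#, C#

A third above D# in this key is F#.
A fifth above D# in this key is A#.
A seventh above D# in this key is C#.
Together with the bass D#, this spells D# minor seventh in root position.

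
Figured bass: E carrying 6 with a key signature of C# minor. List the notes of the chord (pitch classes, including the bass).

E, G#, C#

The written figures 6 are shorthand for 6/3: the 3 is implied.
A third above E in this key is G#.
A sixth above E in this key is C#.
Together with the bass E, this spells C# minor in first inversion.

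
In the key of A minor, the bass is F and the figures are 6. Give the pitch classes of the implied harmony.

F, A, D

The written figures 6 are shorthand for 6/3: the 3 is implied.
A third above F in this key is A.
A sixth above F in this key is D.
Together with the bass F, this spells D minor in first inversion.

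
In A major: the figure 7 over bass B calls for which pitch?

Counting 6 letter steps above B lands on A; in A major, that letter is A.

A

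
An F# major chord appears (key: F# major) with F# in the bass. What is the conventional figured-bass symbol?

F# is the root of F# major, so the chord is in root position.
A triad in root position is figured 5/3, conventionally abbreviated (no figures — root-position triad).

no figures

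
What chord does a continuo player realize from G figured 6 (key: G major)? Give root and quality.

E minor

The figures 6 indicate a triad in first inversion.
In first inversion the root lies a sixth above the bass: a sixth above G in G major is E.
The chord tones are G, B, E, giving E minor.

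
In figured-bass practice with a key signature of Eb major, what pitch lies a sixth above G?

Eb

Counting 5 letter steps above G lands on E; in Eb major, that letter is Eb.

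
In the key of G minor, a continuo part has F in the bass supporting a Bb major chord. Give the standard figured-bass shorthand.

6/4

F is the fifth of Bb major, so the chord is in second inversion.
A triad in second inversion is figured 6/4, conventionally abbreviated 6/4.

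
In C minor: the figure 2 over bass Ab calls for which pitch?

Counting 1 letter step above Ab lands on B; in C minor, that letter is Bb.

Bb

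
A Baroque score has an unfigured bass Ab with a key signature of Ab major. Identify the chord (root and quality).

Ab major

An unfigured bass indicates a triad in root position.
In root position the bass is the root, so the root is Ab.
The chord tones are Ab, C, Eb, giving Ab major.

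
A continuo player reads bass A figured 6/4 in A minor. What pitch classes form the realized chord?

A fourth above A in this key is D.
A sixth above A in this key is F.
Together with the bass A, this spells D minor in second inversion.

A, D, F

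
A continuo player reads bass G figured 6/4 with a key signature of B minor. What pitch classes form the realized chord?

G, C#, E

A fourth above G in this key is C#.
A sixth above G in this key is E.
Together with the bass G, this spells C# diminished in second inversion.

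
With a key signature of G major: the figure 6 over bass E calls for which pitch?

Counting 5 letter steps above E lands on C; in G major, that letter is C.

C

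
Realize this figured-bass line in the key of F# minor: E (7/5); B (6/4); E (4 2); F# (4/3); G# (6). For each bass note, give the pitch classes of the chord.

E (7/5/3): E, G#, B, D.
B (6/4): B, E, G#.
E (6/4/2): E, F#, A, C#.
F# (6/4/3): F#, A, B, D.
G# (6/3): G#, B, E.

E, G#, B, D | B, E, G# | E, F#, A, C# | F#, A, B, D | G#, B, E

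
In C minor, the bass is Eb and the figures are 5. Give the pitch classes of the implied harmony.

The written figures 5 are shorthand for 5/3: the 3 is implied.
A third above Eb in this key is G.
A fifth above Eb in this key is Bb.
Together with the bass Eb, this spells Eb major in root position.

Eb, G, Bb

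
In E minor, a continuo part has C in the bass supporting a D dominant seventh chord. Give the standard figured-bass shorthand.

4/2

C is the seventh of D dominant seventh, so the chord is in third inversion.
A seventh chord in third inversion is figured 6/4/2, conventionally abbreviated 4/2.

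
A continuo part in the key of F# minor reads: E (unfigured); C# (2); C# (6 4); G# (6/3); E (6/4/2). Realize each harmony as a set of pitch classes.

E (5/3): E, G#, B.
C# (6/4/2): C#, D, F#, A.
C# (6/4): C#, F#, A.
G# (6/3): G#, B, E.
E (6/4/2): E, F#, A, C#.

E, G#, B | C#, D, F#, A | C#, F#, A | G#, B, E | E, F#, A, C#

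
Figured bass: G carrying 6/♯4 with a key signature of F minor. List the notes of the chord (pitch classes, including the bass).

A fourth above G in this key is C, raised to C# by the sharp.
A sixth above G in this key is Eb.

G, C#, Eb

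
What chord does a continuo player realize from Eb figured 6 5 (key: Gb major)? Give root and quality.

Cb major seventh

The figures 6 5 indicate a seventh chord in first inversion.
In first inversion the root lies a sixth above the bass: a sixth above Eb in Gb major is Cb.
The chord tones are Eb, Gb, Bb, Cb, giving Cb major seventh.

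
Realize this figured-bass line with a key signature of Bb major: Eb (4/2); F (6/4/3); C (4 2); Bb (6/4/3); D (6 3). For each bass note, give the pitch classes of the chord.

Eb (6/4/2): Eb, F, A, C.
F (6/4/3): F, A, Bb, D.
C (6/4/2): C, D, F, A.
Bb (6/4/3): Bb, D, Eb, G.
D (6/3): D, F, Bb.

Eb, F, A, C | F, A, Bb, D | C, D, F, A | Bb, D, Eb, G | D, F, Bb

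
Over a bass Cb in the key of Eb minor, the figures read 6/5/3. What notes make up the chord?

Cb, Eb, Gb, Ab

A third above Cb in this key is Eb.
A fifth above Cb in this key is Gb.
A sixth above Cb in this key is Ab.
Together with the bass Cb, this spells Ab minor seventh in first inversion.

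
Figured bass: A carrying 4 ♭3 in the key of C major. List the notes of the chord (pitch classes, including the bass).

The written figures 4 ♭3 are shorthand for 6/4/3: the 6 is implied.
A third above A in this key is C, lowered to Cb by the flat.
A fourth above A in this key is D.
A sixth above A in this key is F.

A, Cb, D, F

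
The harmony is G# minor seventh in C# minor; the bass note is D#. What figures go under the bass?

D# is the fifth of G# minor seventh, so the chord is in second inversion.
A seventh chord in second inversion is figured 6/4/3, conventionally abbreviated 4/3.

4/3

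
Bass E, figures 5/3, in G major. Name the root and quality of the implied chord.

E minor

The figures 5/3 indicate a triad in root position.
In root position the bass is the root, so the root is E.
The chord tones are E, G, B, giving E minor.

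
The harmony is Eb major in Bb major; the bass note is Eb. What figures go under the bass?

no figures

Eb is the root of Eb major, so the chord is in root position.
A triad in root position is figured 5/3, conventionally abbreviated (no figures — root-position triad).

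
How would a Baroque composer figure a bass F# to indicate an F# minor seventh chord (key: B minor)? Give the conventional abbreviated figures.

F# is the root of F# minor seventh, so the chord is in root position.
A seventh chord in root position is figured 7/5/3, conventionally abbreviated 7.

7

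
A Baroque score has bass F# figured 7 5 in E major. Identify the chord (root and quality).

F# minor seventh

The figures 7 5 indicate a seventh chord in root position.
In root position the bass is the root, so the root is F#.
The chord tones are F#, A, C#, E, giving F# minor seventh.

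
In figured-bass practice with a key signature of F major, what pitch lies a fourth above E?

A

Counting 3 letter steps above E lands on A; in F major, that letter is A.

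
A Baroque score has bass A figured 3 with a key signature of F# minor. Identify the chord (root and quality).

A major

The figures 3 indicate a triad in root position.
In root position the bass is the root, so the root is A.
The chord tones are A, C#, E, giving A major.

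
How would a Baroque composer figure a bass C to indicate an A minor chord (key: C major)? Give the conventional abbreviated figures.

C is the third of A minor, so the chord is in first inversion.
A triad in first inversion is figured 6/3, conventionally abbreviated 6.

6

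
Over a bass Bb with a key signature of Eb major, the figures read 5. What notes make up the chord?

The written figures 5 are shorthand for 5/3: the 3 is implied.
A third above Bb in this key is D.
A fifth above Bb in this key is F.
Together with the bass Bb, this spells Bb major in root position.

Bb, D, F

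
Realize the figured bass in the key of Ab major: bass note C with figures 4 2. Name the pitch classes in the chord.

The written figures 4 2 are shorthand for 6/4/2: the 6 is implied.
A second above C in this key is Db.
A fourth above C in this key is F.
A sixth above C in this key is Ab.
Together with the bass C, this spells Db major seventh in third inversion.

C, Db, F, Ab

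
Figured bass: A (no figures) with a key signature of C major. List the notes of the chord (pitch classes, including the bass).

A, C, E

An unfigured bass implies 5/3.
A third above A in this key is C.
A fifth above A in this key is E.
Together with the bass A, this spells A minor in root position.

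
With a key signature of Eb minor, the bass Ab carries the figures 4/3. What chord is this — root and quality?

Db dominant seventh

The figures 4/3 indicate a seventh chord in second inversion.
In second inversion the root lies a fourth above the bass: a fourth above Ab in Eb minor is Db.
The chord tones are Ab, Cb, Db, F, giving Db dominant seventh.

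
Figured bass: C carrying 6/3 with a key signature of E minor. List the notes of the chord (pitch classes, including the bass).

A third above C in this key is E.
A sixth above C in this key is A.
Together with the bass C, this spells A minor in first inversion.

C, E, A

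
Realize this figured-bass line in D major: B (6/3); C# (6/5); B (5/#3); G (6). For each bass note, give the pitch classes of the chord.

B (6/3): B, D, G.
C# (6/5/3): C#, E, G, A.
B (5/#3): B, D#, F#.
G (6/3): G, B, E.

B, D, G | C#, E, G, A | B, D#, F# | G, B, E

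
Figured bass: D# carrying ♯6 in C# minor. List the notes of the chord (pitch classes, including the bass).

D#, F#, B#

The written figures ♯6 are shorthand for 6/3: the 3 is implied.
A third above D# in this key is F#.
A sixth above D# in this key is B, raised to B# by the sharp.
Together with the bass D#, this spells B# diminished in first inversion.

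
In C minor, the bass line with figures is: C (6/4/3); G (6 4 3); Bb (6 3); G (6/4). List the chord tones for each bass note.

C, Eb, F, Ab | G, Bb, C, Eb | Bb, D, G | G, C, Eb

C (6/4/3): C, Eb, F, Ab.
G (6/4/3): G, Bb, C, Eb.
Bb (6/3): Bb, D, G.
G (6/4): G, C, Eb.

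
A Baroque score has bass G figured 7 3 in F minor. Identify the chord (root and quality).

G half-diminished seventh

The figures 7 3 indicate a seventh chord in root position.
In root position the bass is the root, so the root is G.
The chord tones are G, Bb, Db, F, giving G half-diminished seventh.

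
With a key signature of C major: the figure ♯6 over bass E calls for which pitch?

C#

Counting 5 letter steps above E lands on C; in C major, that letter is C.
The #6 figure raises it a semitone, giving C#.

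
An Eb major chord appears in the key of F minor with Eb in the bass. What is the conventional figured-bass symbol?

Eb is the root of Eb major, so the chord is in root position.
A triad in root position is figured 5/3, conventionally abbreviated (no figures — root-position triad).

no figures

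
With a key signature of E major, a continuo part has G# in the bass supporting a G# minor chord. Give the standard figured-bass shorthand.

no figures

G# is the root of G# minor, so the chord is in root position.
A triad in root position is figured 5/3, conventionally abbreviated (no figures — root-position triad).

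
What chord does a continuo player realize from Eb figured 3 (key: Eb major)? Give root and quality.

The figures 3 indicate a triad in root position.
In root position the bass is the root, so the root is Eb.
The chord tones are Eb, G, Bb, giving Eb major.

Eb major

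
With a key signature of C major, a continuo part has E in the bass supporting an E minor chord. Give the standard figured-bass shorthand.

no figures

E is the root of E minor, so the chord is in root position.
A triad in root position is figured 5/3, conventionally abbreviated (no figures — root-position triad).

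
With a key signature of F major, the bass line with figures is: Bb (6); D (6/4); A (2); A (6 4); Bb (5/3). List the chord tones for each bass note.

Bb, D, G | D, G, Bb | A, Bb, D, F | A, D, F | Bb, D, F

Bb (6/3): Bb, D, G.
D (6/4): D, G, Bb.
A (6/4/2): A, Bb, D, F.
A (6/4): A, D, F.
Bb (5/3): Bb, D, F.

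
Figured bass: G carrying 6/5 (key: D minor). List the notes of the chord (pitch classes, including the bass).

The written figures 6/5 are shorthand for 6/5/3: the 3 is implied.
A third above G in this key is Bb.
A fifth above G in this key is D.
A sixth above G in this key is E.
Together with the bass G, this spells E half-diminished seventh in first inversion.

G, Bb, D, E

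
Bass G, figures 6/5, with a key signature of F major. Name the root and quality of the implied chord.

The figures 6/5 indicate a seventh chord in first inversion.
In first inversion the root lies a sixth above the bass: a sixth above G in F major is E.
The chord tones are G, Bb, D, E, giving E half-diminished seventh.

E half-diminished seventh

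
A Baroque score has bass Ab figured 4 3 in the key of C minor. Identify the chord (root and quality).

D half-diminished seventh

The figures 4 3 indicate a seventh chord in second inversion.
In second inversion the root lies a fourth above the bass: a fourth above Ab in C minor is D.
The chord tones are Ab, C, D, F, giving D half-diminished seventh.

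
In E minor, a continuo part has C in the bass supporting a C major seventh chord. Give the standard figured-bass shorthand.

C is the root of C major seventh, so the chord is in root position.
A seventh chord in root position is figured 7/5/3, conventionally abbreviated 7.

7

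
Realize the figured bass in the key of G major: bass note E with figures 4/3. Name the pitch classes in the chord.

The written figures 4/3 are shorthand for 6/4/3: the 6 is implied.
A third above E in this key is G.
A fourth above E in this key is A.
A sixth above E in this key is C.
Together with the bass E, this spells A minor seventh in second inversion.

E, G, A, C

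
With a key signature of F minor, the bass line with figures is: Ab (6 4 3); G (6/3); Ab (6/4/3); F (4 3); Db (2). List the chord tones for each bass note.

Ab (6/4/3): Ab, C, Db, F.
G (6/3): G, Bb, Eb.
Ab (6/4/3): Ab, C, Db, F.
F (6/4/3): F, Ab, Bb, Db.
Db (6/4/2): Db, Eb, G, Bb.

Ab, C, Db, F | G, Bb, Eb | Ab, C, Db, F | F, Ab, Bb, Db | Db, Eb, G, Bb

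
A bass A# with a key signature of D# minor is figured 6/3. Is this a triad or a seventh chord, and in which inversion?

triad, first inversion

Intervals of 6/3 above the bass form a triad; the bass is the third, so this is first inversion.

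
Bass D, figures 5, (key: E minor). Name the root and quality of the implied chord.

The figures 5 indicate a triad in root position.
In root position the bass is the root, so the root is D.
The chord tones are D, F#, A, giving D major.

D major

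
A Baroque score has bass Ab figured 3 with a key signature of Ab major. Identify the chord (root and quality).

Ab major

The figures 3 indicate a triad in root position.
In root position the bass is the root, so the root is Ab.
The chord tones are Ab, C, Eb, giving Ab major.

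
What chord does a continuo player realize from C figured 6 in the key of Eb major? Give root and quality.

Ab major

The figures 6 indicate a triad in first inversion.
In first inversion the root lies a sixth above the bass: a sixth above C in Eb major is Ab.
The chord tones are C, Eb, Ab, giving Ab major.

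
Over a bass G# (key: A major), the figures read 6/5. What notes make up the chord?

G#, B, D, E

The written figures 6/5 are shorthand for 6/5/3: the 3 is implied.
A third above G# in this key is B.
A fifth above G# in this key is D.
A sixth above G# in this key is E.
Together with the bass G#, this spells E dominant seventh in first inversion.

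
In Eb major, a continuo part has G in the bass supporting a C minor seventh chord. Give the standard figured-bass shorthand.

4/3

G is the fifth of C minor seventh, so the chord is in second inversion.
A seventh chord in second inversion is figured 6/4/3, conventionally abbreviated 4/3.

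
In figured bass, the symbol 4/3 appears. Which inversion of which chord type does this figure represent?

4/3 is shorthand for 6/4/3.
Intervals of 6/4/3 above the bass form a seventh chord; the bass is the fifth, so this is second inversion.

seventh chord, second inversion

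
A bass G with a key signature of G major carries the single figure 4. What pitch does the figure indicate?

C

Counting 3 letter steps above G lands on C; in G major, that letter is C.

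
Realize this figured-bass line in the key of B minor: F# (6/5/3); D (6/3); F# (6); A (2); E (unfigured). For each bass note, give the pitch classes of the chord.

F# (6/5/3): F#, A, C#, D.
D (6/3): D, F#, B.
F# (6/3): F#, A, D.
A (6/4/2): A, B, D, F#.
E (5/3): E, G, B.

F#, A, C#, D | D, F#, B | F#, A, D | A, B, D, F# | E, G, B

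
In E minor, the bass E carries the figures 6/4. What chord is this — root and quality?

The figures 6/4 indicate a triad in second inversion.
In second inversion the root lies a fourth above the bass: a fourth above E in E minor is A.
The chord tones are E, A, C, giving A minor.

A minor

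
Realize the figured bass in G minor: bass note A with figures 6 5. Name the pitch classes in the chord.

The written figures 6 5 are shorthand for 6/5/3: the 3 is implied.
A third above A in this key is C.
A fifth above A in this key is Eb.
A sixth above A in this key is F.
Together with the bass A, this spells F dominant seventh in first inversion.

A, C, Eb, F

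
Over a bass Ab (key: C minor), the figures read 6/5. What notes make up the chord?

Ab, C, Eb, F

The written figures 6/5 are shorthand for 6/5/3: the 3 is implied.
A third above Ab in this key is C.
A fifth above Ab in this key is Eb.
A sixth above Ab in this key is F.
Together with the bass Ab, this spells F minor seventh in first inversion.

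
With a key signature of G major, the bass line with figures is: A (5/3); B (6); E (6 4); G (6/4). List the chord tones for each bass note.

A, C, E | B, D, G | E, A, C | G, C, E

A (5/3): A, C, E.
B (6/3): B, D, G.
E (6/4): E, A, C.
G (6/4): G, C, E.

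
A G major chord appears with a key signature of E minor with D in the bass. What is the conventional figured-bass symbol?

6/4

D is the fifth of G major, so the chord is in second inversion.
A triad in second inversion is figured 6/4, conventionally abbreviated 6/4.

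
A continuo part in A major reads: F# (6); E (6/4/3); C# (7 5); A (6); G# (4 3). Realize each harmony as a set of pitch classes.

F# (6/3): F#, A, D.
E (6/4/3): E, G#, A, C#.
C# (7/5/3): C#, E, G#, B.
A (6/3): A, C#, F#.
G# (6/4/3): G#, B, C#, E.

F#, A, D | E, G#, A, C# | C#, E, G#, B | A, C#, F# | G#, B, C#, E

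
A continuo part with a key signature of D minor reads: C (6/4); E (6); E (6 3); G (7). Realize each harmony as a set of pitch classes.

C, F, A | E, G, C | E, G, C | G, Bb, D, F

C (6/4): C, F, A.
E (6/3): E, G, C.
E (6/3): E, G, C.
G (7/5/3): G, Bb, D, F.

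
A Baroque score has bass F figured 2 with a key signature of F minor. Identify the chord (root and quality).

The figures 2 indicate a seventh chord in third inversion.
In third inversion the root lies a second above the bass: a second above F in F minor is G.
The chord tones are F, G, Bb, Db, giving G half-diminished seventh.

G half-diminished seventh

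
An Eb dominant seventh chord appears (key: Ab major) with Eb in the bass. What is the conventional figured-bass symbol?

7

Eb is the root of Eb dominant seventh, so the chord is in root position.
A seventh chord in root position is figured 7/5/3, conventionally abbreviated 7.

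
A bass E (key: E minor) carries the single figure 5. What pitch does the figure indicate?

Counting 4 letter steps above E lands on B; in E minor, that letter is B.

B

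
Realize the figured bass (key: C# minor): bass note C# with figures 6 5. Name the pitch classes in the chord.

C#, E, G#, A

The written figures 6 5 are shorthand for 6/5/3: the 3 is implied.
A third above C# in this key is E.
A fifth above C# in this key is G#.
A sixth above C# in this key is A.
Together with the bass C#, this spells A major seventh in first inversion.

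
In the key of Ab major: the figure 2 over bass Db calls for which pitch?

Counting 1 letter step above Db lands on E; in Ab major, that letter is Eb.

Eb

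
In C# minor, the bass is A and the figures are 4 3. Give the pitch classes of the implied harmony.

The written figures 4 3 are shorthand for 6/4/3: the 6 is implied.
A third above A in this key is C#.
A fourth above A in this key is D#.
A sixth above A in this key is F#.
Together with the bass A, this spells D# half-diminished seventh in second inversion.

A, C#, D#, F#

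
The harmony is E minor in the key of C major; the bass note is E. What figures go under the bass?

E is the root of E minor, so the chord is in root position.
A triad in root position is figured 5/3, conventionally abbreviated (no figures — root-position triad).

no figures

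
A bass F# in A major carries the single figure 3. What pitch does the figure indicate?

Counting 2 letter steps above F# lands on A; in A major, that letter is A.

A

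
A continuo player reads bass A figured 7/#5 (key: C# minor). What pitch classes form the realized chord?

A, C#, E#, G#

The written figures 7/#5 are shorthand for 7/5/3: the 3 is implied.
A third above A in this key is C#.
A fifth above A in this key is E, raised to E# by the sharp.
A seventh above A in this key is G#.
Together with the bass A, this spells A augmented major seventh in root position.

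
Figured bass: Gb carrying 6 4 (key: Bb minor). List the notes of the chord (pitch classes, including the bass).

Gb, C, Eb

A fourth above Gb in this key is C.
A sixth above Gb in this key is Eb.
Together with the bass Gb, this spells C diminished in second inversion.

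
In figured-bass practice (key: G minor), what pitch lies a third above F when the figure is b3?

Counting 2 letter steps above F lands on A; in G minor, that letter is A.
The b3 figure lowers it a semitone, giving Ab.

Ab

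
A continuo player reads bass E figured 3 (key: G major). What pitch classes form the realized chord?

E, G, B

The written figures 3 are shorthand for 5/3: the 5 is implied.
A third above E in this key is G.
A fifth above E in this key is B.
Together with the bass E, this spells E minor in root position.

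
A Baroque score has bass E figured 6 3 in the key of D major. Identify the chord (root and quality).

C# diminished

The figures 6 3 indicate a triad in first inversion.
In first inversion the root lies a sixth above the bass: a sixth above E in D major is C#.
The chord tones are E, G, C#, giving C# diminished.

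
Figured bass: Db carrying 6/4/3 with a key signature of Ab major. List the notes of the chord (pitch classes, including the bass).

Db, F, G, Bb

A third above Db in this key is F.
A fourth above Db in this key is G.
A sixth above Db in this key is Bb.
Together with the bass Db, this spells G half-diminished seventh in second inversion.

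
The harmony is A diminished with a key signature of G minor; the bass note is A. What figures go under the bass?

A is the root of A diminished, so the chord is in root position.
A triad in root position is figured 5/3, conventionally abbreviated (no figures — root-position triad).

no figures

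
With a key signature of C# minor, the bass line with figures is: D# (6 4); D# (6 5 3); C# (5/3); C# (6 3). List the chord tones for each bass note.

D#, G#, B | D#, F#, A, B | C#, E, G# | C#, E, A

D# (6/4): D#, G#, B.
D# (6/5/3): D#, F#, A, B.
C# (5/3): C#, E, G#.
C# (6/3): C#, E, A.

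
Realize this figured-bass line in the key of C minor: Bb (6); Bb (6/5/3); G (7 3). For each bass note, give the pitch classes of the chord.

Bb, D, G | Bb, D, F, G | G, Bb, D, F

Bb (6/3): Bb, D, G.
Bb (6/5/3): Bb, D, F, G.
G (7/5/3): G, Bb, D, F.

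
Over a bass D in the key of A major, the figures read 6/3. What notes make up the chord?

D, F#, B

A third above D in this key is F#.
A sixth above D in this key is B.
Together with the bass D, this spells B minor in first inversion.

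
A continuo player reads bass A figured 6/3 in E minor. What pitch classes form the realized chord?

A, C, F#

A third above A in this key is C.
A sixth above A in this key is F#.
Together with the bass A, this spells F# diminished in first inversion.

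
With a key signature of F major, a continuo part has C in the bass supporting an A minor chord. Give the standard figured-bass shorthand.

6

C is the third of A minor, so the chord is in first inversion.
A triad in first inversion is figured 6/3, conventionally abbreviated 6.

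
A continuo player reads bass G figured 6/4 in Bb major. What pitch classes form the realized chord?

G, C, Eb

A fourth above G in this key is C.
A sixth above G in this key is Eb.
Together with the bass G, this spells C minor in second inversion.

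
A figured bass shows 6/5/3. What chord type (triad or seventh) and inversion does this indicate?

Intervals of 6/5/3 above the bass form a seventh chord; the bass is the third, so this is first inversion.

seventh chord, first inversion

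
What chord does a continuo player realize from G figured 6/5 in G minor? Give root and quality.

Eb major seventh

The figures 6/5 indicate a seventh chord in first inversion.
In first inversion the root lies a sixth above the bass: a sixth above G in G minor is Eb.
The chord tones are G, Bb, D, Eb, giving Eb major seventh.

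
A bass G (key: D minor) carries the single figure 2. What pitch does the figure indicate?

A

Counting 1 letter step above G lands on A; in D minor, that letter is A.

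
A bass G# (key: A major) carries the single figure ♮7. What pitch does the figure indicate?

F

Counting 6 letter steps above G# lands on F; in A major, that letter is F#.
The ♮7 figure makes it natural, giving F.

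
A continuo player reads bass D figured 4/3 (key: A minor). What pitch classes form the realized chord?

The written figures 4/3 are shorthand for 6/4/3: the 6 is implied.
A third above D in this key is F.
A fourth above D in this key is G.
A sixth above D in this key is B.
Together with the bass D, this spells G dominant seventh in second inversion.

D, F, G, B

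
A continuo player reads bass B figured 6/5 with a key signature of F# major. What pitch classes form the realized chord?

The written figures 6/5 are shorthand for 6/5/3: the 3 is implied.
A third above B in this key is D#.
A fifth above B in this key is F#.
A sixth above B in this key is G#.
Together with the bass B, this spells G# minor seventh in first inversion.

B, D#, F#, G#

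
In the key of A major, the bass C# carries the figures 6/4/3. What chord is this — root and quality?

The figures 6/4/3 indicate a seventh chord in second inversion.
In second inversion the root lies a fourth above the bass: a fourth above C# in A major is F#.
The chord tones are C#, E, F#, A, giving F# minor seventh.

F# minor seventh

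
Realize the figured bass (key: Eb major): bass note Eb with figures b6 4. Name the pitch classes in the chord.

Eb, Ab, Cb

A fourth above Eb in this key is Ab.
A sixth above Eb in this key is C, lowered to Cb by the flat.
Together with the bass Eb, this spells Ab minor in second inversion.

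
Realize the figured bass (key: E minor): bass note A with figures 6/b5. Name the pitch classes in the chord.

A, C, Eb, F#

The written figures 6/b5 are shorthand for 6/5/3: the 3 is implied.
A third above A in this key is C.
A fifth above A in this key is E, lowered to Eb by the flat.
A sixth above A in this key is F#.
Together with the bass A, this spells F# diminished seventh in first inversion.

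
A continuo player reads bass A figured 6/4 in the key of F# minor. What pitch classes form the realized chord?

A, D, F#

A fourth above A in this key is D.
A sixth above A in this key is F#.
Together with the bass A, this spells D major in second inversion.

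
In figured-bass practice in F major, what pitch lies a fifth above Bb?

F

Counting 4 letter steps above Bb lands on F; in F major, that letter is F.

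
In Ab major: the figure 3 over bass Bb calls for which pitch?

Db

Counting 2 letter steps above Bb lands on D; in Ab major, that letter is Db.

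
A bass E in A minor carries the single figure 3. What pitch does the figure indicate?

G

Counting 2 letter steps above E lands on G; in A minor, that letter is G.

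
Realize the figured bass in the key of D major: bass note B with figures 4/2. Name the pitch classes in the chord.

The written figures 4/2 are shorthand for 6/4/2: the 6 is implied.
A second above B in this key is C#.
A fourth above B in this key is E.
A sixth above B in this key is G.
Together with the bass B, this spells C# half-diminished seventh in third inversion.

B, C#, E, G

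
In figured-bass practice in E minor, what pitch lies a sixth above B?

G

Counting 5 letter steps above B lands on G; in E minor, that letter is G.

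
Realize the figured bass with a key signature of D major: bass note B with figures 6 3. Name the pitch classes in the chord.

A third above B in this key is D.
A sixth above B in this key is G.
Together with the bass B, this spells G major in first inversion.

B, D, G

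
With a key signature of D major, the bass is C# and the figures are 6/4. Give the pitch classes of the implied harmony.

A fourth above C# in this key is F#.
A sixth above C# in this key is A.
Together with the bass C#, this spells F# minor in second inversion.

C#, F#, A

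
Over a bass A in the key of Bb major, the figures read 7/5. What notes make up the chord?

The written figures 7/5 are shorthand for 7/5/3: the 3 is implied.
A third above A in this key is C.
A fifth above A in this key is Eb.
A seventh above A in this key is G.
Together with the bass A, this spells A half-diminished seventh in root position.

A, C, Eb, G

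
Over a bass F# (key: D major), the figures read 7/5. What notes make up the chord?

The written figures 7/5 are shorthand for 7/5/3: the 3 is implied.
A third above F# in this key is A.
A fifth above F# in this key is C#.
A seventh above F# in this key is E.
Together with the bass F#, this spells F# minor seventh in root position.

F#, A, C#, E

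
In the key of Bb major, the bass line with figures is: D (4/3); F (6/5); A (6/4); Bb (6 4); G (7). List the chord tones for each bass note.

D, F, G, Bb | F, A, C, D | A, D, F | Bb, Eb, G | G, Bb, D, F

D (6/4/3): D, F, G, Bb.
F (6/5/3): F, A, C, D.
A (6/4): A, D, F.
Bb (6/4): Bb, Eb, G.
G (7/5/3): G, Bb, D, F.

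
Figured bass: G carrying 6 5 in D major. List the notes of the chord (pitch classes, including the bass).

G, B, D, E

The written figures 6 5 are shorthand for 6/5/3: the 3 is implied.
A third above G in this key is B.
A fifth above G in this key is D.
A sixth above G in this key is E.
Together with the bass G, this spells E minor seventh in first inversion.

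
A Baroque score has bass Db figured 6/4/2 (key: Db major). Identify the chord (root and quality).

The figures 6/4/2 indicate a seventh chord in third inversion.
In third inversion the root lies a second above the bass: a second above Db in Db major is Eb.
The chord tones are Db, Eb, Gb, Bb, giving Eb minor seventh.

Eb minor seventh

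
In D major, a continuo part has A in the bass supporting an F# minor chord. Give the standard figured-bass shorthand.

A is the third of F# minor, so the chord is in first inversion.
A triad in first inversion is figured 6/3, conventionally abbreviated 6.

6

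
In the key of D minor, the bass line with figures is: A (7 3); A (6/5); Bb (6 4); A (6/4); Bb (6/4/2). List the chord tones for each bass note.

A (7/5/3): A, C, E, G.
A (6/5/3): A, C, E, F.
Bb (6/4): Bb, E, G.
A (6/4): A, D, F.
Bb (6/4/2): Bb, C, E, G.

A, C, E, G | A, C, E, F | Bb, E, G | A, D, F | Bb, C, E, G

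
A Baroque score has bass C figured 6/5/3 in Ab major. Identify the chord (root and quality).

Ab major seventh

The figures 6/5/3 indicate a seventh chord in first inversion.
In first inversion the root lies a sixth above the bass: a sixth above C in Ab major is Ab.
The chord tones are C, Eb, G, Ab, giving Ab major seventh.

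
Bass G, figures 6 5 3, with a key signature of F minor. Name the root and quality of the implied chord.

Eb dominant seventh

The figures 6 5 3 indicate a seventh chord in first inversion.
In first inversion the root lies a sixth above the bass: a sixth above G in F minor is Eb.
The chord tones are G, Bb, Db, Eb, giving Eb dominant seventh.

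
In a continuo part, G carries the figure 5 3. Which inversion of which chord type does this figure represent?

Intervals of 5/3 above the bass form a triad; the bass is the root, so this is root position.

triad, root position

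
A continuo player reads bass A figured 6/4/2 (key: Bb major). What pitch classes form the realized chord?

A second above A in this key is Bb.
A fourth above A in this key is D.
A sixth above A in this key is F.
Together with the bass A, this spells Bb major seventh in third inversion.

A, Bb, D, F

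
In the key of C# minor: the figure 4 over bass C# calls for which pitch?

F#

Counting 3 letter steps above C# lands on F; in C# minor, that letter is F#.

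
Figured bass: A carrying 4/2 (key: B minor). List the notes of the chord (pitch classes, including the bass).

A, B, D, F#

The written figures 4/2 are shorthand for 6/4/2: the 6 is implied.
A second above A in this key is B.
A fourth above A in this key is D.
A sixth above A in this key is F#.
Together with the bass A, this spells B minor seventh in third inversion.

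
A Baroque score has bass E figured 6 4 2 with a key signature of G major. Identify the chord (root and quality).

F# half-diminished seventh

The figures 6 4 2 indicate a seventh chord in third inversion.
In third inversion the root lies a second above the bass: a second above E in G major is F#.
The chord tones are E, F#, A, C, giving F# half-diminished seventh.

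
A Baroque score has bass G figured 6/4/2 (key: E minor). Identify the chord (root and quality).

The figures 6/4/2 indicate a seventh chord in third inversion.
In third inversion the root lies a second above the bass: a second above G in E minor is A.
The chord tones are G, A, C, E, giving A minor seventh.

A minor seventh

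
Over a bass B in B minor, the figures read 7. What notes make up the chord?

The written figures 7 are shorthand for 7/5/3: the 5/3 are implied.
A third above B in this key is D.
A fifth above B in this key is F#.
A seventh above B in this key is A.
Together with the bass B, this spells B minor seventh in root position.

B, D, F#, A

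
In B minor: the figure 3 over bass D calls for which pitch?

F#

Counting 2 letter steps above D lands on F; in B minor, that letter is F#.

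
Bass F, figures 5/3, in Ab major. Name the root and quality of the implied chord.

The figures 5/3 indicate a triad in root position.
In root position the bass is the root, so the root is F.
The chord tones are F, Ab, C, giving F minor.

F minor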